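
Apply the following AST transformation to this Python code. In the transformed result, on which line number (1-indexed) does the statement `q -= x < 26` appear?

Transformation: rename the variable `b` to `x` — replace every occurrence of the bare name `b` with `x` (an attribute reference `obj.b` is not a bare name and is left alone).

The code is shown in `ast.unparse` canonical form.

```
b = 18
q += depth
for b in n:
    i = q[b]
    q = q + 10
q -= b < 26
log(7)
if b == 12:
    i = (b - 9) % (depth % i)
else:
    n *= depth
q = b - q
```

6

Transformed code:
x = 18
q += depth
for x in n:
    i = q[x]
    q = q + 10
q -= x < 26
log(7)
if x == 12:
    i = (x - 9) % (depth % i)
else:
    n *= depth
q = x - q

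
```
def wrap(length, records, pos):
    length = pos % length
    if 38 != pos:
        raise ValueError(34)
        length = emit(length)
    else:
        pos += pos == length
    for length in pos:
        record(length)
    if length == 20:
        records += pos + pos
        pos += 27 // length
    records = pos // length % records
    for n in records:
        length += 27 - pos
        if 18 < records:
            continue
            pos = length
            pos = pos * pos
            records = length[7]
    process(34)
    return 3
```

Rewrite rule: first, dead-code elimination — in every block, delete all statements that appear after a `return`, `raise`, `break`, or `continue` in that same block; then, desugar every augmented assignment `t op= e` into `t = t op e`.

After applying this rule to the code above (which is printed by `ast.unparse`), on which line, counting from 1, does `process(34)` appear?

Transformed code:
def wrap(length, records, pos):
    length = pos % length
    if 38 != pos:
        raise ValueError(34)
    else:
        pos = pos + (pos == length)
    for length in pos:
        record(length)
    if length == 20:
        records = records + (pos + pos)
        pos = pos + 27 // length
    records = pos // length % records
    for n in records:
        length = length + (27 - pos)
        if 18 < records:
            continue
    process(34)
    return 3

17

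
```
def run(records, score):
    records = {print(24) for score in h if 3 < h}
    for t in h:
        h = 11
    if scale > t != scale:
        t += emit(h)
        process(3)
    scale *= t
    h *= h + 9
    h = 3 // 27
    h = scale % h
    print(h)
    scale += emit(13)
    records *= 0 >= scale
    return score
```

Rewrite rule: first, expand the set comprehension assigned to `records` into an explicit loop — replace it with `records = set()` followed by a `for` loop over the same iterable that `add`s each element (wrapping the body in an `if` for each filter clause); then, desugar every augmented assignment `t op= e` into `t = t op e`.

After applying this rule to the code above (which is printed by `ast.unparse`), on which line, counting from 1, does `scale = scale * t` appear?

11

Transformed code:
def run(records, score):
    records = set()
    for score in h:
        if 3 < h:
            records.add(print(24))
    for t in h:
        h = 11
    if scale > t != scale:
        t = t + emit(h)
        process(3)
    scale = scale * t
    h = h * (h + 9)
    h = 3 // 27
    h = scale % h
    print(h)
    scale = scale + emit(13)
    records = records * (0 >= scale)
    return score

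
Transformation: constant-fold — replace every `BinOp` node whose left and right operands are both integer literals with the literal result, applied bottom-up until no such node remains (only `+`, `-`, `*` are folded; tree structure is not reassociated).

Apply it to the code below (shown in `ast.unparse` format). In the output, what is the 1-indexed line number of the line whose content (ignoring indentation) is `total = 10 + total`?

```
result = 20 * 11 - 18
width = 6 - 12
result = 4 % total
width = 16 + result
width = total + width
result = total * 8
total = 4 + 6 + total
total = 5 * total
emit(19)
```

7

Transformed code:
result = 202
width = -6
result = 4 % total
width = 16 + result
width = total + width
result = total * 8
total = 10 + total
total = 5 * total
emit(19)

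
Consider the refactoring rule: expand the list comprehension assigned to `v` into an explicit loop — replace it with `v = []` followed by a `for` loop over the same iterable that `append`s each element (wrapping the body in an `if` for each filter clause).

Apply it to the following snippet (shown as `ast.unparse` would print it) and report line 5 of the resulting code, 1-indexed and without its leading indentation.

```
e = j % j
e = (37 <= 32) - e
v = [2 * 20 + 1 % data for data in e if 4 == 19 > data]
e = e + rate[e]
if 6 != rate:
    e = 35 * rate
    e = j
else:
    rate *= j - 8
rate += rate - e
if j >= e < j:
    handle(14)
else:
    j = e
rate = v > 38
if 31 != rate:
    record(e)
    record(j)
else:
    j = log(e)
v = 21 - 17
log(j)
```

Transformed code:
e = j % j
e = (37 <= 32) - e
v = []
for data in e:
    if 4 == 19 > data:
        v.append(2 * 20 + 1 % data)
e = e + rate[e]
if 6 != rate:
    e = 35 * rate
    e = j
else:
    rate *= j - 8
rate += rate - e
if j >= e < j:
    handle(14)
else:
    j = e
rate = v > 38
if 31 != rate:
    record(e)
    record(j)
else:
    j = log(e)
v = 21 - 17
log(j)

if 4 == 19 > data:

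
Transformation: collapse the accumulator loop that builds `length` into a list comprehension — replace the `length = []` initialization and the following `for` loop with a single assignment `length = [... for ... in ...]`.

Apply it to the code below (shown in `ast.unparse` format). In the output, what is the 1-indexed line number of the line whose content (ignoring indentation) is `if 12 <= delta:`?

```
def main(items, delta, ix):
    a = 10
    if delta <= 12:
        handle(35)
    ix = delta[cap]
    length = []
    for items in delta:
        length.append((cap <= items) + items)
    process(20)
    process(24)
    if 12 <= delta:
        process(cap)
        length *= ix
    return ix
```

9

Transformed code:
def main(items, delta, ix):
    a = 10
    if delta <= 12:
        handle(35)
    ix = delta[cap]
    length = [(cap <= items) + items for items in delta]
    process(20)
    process(24)
    if 12 <= delta:
        process(cap)
        length *= ix
    return ix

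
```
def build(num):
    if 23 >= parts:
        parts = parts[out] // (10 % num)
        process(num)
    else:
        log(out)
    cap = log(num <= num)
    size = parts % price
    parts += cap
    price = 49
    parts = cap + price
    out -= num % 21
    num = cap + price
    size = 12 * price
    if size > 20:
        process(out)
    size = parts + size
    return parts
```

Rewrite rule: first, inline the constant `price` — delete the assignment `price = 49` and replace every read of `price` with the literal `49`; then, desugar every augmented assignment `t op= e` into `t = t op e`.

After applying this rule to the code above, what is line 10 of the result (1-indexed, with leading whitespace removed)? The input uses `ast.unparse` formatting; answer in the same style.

Transformed code:
def build(num):
    if 23 >= parts:
        parts = parts[out] // (10 % num)
        process(num)
    else:
        log(out)
    cap = log(num <= num)
    size = parts % 49
    parts = parts + cap
    parts = cap + 49
    out = out - num % 21
    num = cap + 49
    size = 12 * 49
    if size > 20:
        process(out)
    size = parts + size
    return parts

parts = cap + 49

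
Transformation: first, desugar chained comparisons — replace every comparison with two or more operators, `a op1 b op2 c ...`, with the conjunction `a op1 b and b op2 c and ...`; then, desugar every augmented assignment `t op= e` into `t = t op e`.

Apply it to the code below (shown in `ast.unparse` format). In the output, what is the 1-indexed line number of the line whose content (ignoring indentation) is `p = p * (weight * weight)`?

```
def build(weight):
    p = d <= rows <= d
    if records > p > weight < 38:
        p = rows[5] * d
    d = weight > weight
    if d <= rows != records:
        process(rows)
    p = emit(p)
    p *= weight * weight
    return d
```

Transformed code:
def build(weight):
    p = d <= rows and rows <= d
    if records > p and p > weight and (weight < 38):
        p = rows[5] * d
    d = weight > weight
    if d <= rows and rows != records:
        process(rows)
    p = emit(p)
    p = p * (weight * weight)
    return d

9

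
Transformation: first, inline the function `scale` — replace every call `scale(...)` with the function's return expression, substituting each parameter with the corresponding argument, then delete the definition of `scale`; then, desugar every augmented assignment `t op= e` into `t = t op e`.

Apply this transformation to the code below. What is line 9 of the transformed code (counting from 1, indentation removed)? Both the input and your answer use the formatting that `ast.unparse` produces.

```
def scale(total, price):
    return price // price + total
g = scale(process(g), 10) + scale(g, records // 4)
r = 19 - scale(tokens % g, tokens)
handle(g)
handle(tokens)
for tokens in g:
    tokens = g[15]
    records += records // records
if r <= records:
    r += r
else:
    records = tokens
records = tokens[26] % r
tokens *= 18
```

r = r + r

Transformed code:
g = 10 // 10 + process(g) + (records // 4 // (records // 4) + g)
r = 19 - (tokens // tokens + tokens % g)
handle(g)
handle(tokens)
for tokens in g:
    tokens = g[15]
    records = records + records // records
if r <= records:
    r = r + r
else:
    records = tokens
records = tokens[26] % r
tokens = tokens * 18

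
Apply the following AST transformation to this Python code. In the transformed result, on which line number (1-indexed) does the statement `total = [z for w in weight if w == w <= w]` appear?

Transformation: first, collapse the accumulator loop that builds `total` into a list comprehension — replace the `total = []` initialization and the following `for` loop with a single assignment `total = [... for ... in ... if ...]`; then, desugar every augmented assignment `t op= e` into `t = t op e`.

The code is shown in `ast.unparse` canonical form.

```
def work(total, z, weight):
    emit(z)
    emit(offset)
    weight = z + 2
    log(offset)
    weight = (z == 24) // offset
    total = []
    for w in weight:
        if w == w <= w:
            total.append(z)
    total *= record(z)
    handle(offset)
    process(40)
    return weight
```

Transformed code:
def work(total, z, weight):
    emit(z)
    emit(offset)
    weight = z + 2
    log(offset)
    weight = (z == 24) // offset
    total = [z for w in weight if w == w <= w]
    total = total * record(z)
    handle(offset)
    process(40)
    return weight

7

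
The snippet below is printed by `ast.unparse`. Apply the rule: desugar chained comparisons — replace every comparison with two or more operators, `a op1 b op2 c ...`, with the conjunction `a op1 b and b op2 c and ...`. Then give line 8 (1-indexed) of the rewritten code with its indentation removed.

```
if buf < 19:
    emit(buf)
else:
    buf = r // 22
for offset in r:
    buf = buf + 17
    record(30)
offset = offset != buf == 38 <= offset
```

offset = offset != buf and buf == 38 and (38 <= offset)

Transformed code:
if buf < 19:
    emit(buf)
else:
    buf = r // 22
for offset in r:
    buf = buf + 17
    record(30)
offset = offset != buf and buf == 38 and (38 <= offset)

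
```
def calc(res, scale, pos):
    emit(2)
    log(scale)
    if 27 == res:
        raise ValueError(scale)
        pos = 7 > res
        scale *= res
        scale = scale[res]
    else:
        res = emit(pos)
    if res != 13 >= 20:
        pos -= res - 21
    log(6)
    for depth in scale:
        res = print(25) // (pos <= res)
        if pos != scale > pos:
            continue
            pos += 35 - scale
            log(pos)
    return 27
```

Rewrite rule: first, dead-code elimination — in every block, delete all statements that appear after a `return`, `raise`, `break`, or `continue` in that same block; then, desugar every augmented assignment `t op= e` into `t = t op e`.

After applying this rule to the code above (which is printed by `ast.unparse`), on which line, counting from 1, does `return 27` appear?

Transformed code:
def calc(res, scale, pos):
    emit(2)
    log(scale)
    if 27 == res:
        raise ValueError(scale)
    else:
        res = emit(pos)
    if res != 13 >= 20:
        pos = pos - (res - 21)
    log(6)
    for depth in scale:
        res = print(25) // (pos <= res)
        if pos != scale > pos:
            continue
    return 27

15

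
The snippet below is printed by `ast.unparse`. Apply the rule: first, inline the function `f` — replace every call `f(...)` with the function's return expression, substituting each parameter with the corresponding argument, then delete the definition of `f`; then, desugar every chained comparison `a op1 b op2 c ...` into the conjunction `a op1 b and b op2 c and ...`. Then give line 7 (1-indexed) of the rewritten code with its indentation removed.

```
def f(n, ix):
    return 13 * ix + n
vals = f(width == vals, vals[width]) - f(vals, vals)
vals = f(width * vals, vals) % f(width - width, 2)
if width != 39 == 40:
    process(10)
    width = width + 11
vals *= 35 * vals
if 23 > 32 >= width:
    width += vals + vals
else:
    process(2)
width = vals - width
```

Transformed code:
vals = 13 * vals[width] + (width == vals) - (13 * vals + vals)
vals = (13 * vals + width * vals) % (13 * 2 + (width - width))
if width != 39 and 39 == 40:
    process(10)
    width = width + 11
vals *= 35 * vals
if 23 > 32 and 32 >= width:
    width += vals + vals
else:
    process(2)
width = vals - width

if 23 > 32 and 32 >= width:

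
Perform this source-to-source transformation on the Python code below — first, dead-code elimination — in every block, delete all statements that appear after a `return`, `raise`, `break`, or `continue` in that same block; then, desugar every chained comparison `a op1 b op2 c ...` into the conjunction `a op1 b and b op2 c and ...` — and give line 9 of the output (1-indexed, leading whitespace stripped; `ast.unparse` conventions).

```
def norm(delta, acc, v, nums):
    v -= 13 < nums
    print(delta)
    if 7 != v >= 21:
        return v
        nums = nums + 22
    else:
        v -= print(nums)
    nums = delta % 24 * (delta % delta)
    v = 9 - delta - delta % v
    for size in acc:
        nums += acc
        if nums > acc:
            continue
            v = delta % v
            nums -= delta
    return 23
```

Transformed code:
def norm(delta, acc, v, nums):
    v -= 13 < nums
    print(delta)
    if 7 != v and v >= 21:
        return v
    else:
        v -= print(nums)
    nums = delta % 24 * (delta % delta)
    v = 9 - delta - delta % v
    for size in acc:
        nums += acc
        if nums > acc:
            continue
    return 23

v = 9 - delta - delta % v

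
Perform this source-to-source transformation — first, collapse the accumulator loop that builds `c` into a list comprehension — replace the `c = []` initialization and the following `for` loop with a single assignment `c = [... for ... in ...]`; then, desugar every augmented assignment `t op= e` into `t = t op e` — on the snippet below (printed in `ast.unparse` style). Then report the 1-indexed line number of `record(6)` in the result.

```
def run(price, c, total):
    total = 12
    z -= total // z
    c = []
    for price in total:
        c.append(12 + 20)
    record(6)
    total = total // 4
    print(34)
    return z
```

5

Transformed code:
def run(price, c, total):
    total = 12
    z = z - total // z
    c = [12 + 20 for price in total]
    record(6)
    total = total // 4
    print(34)
    return z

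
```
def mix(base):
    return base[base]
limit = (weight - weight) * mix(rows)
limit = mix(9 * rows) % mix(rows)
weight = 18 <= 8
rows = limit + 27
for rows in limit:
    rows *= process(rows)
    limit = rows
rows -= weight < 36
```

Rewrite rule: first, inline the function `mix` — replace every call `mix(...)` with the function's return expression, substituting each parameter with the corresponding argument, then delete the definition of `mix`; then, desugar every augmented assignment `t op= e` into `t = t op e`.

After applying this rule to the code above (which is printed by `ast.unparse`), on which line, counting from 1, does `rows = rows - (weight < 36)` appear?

Transformed code:
limit = (weight - weight) * rows[rows]
limit = (9 * rows)[9 * rows] % rows[rows]
weight = 18 <= 8
rows = limit + 27
for rows in limit:
    rows = rows * process(rows)
    limit = rows
rows = rows - (weight < 36)

8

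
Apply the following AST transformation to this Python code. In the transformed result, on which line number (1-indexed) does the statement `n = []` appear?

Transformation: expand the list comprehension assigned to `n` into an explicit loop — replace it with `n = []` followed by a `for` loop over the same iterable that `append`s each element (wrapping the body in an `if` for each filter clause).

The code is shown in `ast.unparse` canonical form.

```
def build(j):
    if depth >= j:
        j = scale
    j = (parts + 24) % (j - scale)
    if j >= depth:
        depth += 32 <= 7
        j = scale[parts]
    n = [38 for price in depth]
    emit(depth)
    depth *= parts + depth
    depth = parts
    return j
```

Transformed code:
def build(j):
    if depth >= j:
        j = scale
    j = (parts + 24) % (j - scale)
    if j >= depth:
        depth += 32 <= 7
        j = scale[parts]
    n = []
    for price in depth:
        n.append(38)
    emit(depth)
    depth *= parts + depth
    depth = parts
    return j

8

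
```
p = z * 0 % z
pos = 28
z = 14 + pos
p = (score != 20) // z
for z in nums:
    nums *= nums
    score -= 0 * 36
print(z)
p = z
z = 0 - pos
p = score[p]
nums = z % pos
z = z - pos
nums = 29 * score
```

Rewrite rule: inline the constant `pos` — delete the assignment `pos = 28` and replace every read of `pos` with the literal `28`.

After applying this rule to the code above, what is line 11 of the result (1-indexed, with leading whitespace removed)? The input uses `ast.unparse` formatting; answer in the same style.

Transformed code:
p = z * 0 % z
z = 14 + 28
p = (score != 20) // z
for z in nums:
    nums *= nums
    score -= 0 * 36
print(z)
p = z
z = 0 - 28
p = score[p]
nums = z % 28
z = z - 28
nums = 29 * score

nums = z % 28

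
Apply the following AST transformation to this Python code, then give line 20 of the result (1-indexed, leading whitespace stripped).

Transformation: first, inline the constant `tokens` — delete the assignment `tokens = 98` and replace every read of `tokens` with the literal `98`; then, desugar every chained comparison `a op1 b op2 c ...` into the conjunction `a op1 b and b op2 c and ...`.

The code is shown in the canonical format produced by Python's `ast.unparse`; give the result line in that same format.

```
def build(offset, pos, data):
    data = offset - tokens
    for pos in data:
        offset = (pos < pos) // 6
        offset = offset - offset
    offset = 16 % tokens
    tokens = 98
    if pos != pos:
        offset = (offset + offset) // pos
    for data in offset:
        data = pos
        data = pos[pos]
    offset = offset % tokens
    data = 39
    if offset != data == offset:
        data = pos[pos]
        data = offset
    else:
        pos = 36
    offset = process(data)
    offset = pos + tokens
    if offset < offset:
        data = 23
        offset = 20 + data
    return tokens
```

offset = pos + 98

Transformed code:
def build(offset, pos, data):
    data = offset - 98
    for pos in data:
        offset = (pos < pos) // 6
        offset = offset - offset
    offset = 16 % 98
    if pos != pos:
        offset = (offset + offset) // pos
    for data in offset:
        data = pos
        data = pos[pos]
    offset = offset % 98
    data = 39
    if offset != data and data == offset:
        data = pos[pos]
        data = offset
    else:
        pos = 36
    offset = process(data)
    offset = pos + 98
    if offset < offset:
        data = 23
        offset = 20 + data
    return 98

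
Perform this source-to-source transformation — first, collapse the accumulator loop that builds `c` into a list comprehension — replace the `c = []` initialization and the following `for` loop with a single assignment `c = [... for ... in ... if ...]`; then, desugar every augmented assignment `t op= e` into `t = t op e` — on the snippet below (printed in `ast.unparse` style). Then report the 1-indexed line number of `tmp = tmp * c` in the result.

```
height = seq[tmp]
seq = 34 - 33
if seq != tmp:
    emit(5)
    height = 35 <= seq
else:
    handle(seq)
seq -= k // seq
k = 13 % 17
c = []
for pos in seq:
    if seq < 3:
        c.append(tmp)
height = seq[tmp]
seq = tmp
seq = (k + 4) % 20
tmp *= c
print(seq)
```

Transformed code:
height = seq[tmp]
seq = 34 - 33
if seq != tmp:
    emit(5)
    height = 35 <= seq
else:
    handle(seq)
seq = seq - k // seq
k = 13 % 17
c = [tmp for pos in seq if seq < 3]
height = seq[tmp]
seq = tmp
seq = (k + 4) % 20
tmp = tmp * c
print(seq)

14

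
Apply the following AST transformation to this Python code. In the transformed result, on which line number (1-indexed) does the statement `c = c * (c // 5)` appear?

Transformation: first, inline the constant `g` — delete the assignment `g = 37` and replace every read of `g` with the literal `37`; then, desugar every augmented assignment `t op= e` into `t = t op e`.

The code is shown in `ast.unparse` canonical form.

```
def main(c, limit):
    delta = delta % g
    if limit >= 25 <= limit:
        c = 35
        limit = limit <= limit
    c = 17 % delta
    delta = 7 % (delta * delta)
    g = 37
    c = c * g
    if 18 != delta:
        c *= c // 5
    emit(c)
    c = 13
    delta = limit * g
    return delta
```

Transformed code:
def main(c, limit):
    delta = delta % 37
    if limit >= 25 <= limit:
        c = 35
        limit = limit <= limit
    c = 17 % delta
    delta = 7 % (delta * delta)
    c = c * 37
    if 18 != delta:
        c = c * (c // 5)
    emit(c)
    c = 13
    delta = limit * 37
    return delta

10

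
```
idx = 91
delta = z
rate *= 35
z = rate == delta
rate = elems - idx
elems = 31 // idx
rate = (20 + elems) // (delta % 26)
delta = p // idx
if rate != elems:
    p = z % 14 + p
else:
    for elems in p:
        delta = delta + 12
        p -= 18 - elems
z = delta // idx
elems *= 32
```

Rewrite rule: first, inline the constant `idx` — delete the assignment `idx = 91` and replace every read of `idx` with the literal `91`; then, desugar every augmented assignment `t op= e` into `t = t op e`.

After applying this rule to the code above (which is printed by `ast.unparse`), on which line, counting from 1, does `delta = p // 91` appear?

Transformed code:
delta = z
rate = rate * 35
z = rate == delta
rate = elems - 91
elems = 31 // 91
rate = (20 + elems) // (delta % 26)
delta = p // 91
if rate != elems:
    p = z % 14 + p
else:
    for elems in p:
        delta = delta + 12
        p = p - (18 - elems)
z = delta // 91
elems = elems * 32

7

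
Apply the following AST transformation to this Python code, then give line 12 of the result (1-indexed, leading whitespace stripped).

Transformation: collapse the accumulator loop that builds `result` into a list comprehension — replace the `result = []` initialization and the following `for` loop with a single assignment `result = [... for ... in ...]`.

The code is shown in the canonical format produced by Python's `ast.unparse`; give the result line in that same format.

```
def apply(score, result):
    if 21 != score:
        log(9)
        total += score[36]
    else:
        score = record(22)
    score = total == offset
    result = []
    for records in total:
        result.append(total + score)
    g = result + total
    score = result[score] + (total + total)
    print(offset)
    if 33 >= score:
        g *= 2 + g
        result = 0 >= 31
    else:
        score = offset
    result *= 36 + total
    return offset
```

if 33 >= score:

Transformed code:
def apply(score, result):
    if 21 != score:
        log(9)
        total += score[36]
    else:
        score = record(22)
    score = total == offset
    result = [total + score for records in total]
    g = result + total
    score = result[score] + (total + total)
    print(offset)
    if 33 >= score:
        g *= 2 + g
        result = 0 >= 31
    else:
        score = offset
    result *= 36 + total
    return offset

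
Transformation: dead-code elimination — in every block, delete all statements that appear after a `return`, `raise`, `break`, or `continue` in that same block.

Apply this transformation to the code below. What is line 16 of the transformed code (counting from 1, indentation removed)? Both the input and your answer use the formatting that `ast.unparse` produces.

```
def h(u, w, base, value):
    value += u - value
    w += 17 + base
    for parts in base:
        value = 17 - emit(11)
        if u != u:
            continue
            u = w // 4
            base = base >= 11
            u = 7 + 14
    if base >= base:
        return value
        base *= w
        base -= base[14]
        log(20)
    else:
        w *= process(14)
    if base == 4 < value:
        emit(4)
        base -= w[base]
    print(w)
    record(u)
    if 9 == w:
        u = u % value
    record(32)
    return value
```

record(u)

Transformed code:
def h(u, w, base, value):
    value += u - value
    w += 17 + base
    for parts in base:
        value = 17 - emit(11)
        if u != u:
            continue
    if base >= base:
        return value
    else:
        w *= process(14)
    if base == 4 < value:
        emit(4)
        base -= w[base]
    print(w)
    record(u)
    if 9 == w:
        u = u % value
    record(32)
    return value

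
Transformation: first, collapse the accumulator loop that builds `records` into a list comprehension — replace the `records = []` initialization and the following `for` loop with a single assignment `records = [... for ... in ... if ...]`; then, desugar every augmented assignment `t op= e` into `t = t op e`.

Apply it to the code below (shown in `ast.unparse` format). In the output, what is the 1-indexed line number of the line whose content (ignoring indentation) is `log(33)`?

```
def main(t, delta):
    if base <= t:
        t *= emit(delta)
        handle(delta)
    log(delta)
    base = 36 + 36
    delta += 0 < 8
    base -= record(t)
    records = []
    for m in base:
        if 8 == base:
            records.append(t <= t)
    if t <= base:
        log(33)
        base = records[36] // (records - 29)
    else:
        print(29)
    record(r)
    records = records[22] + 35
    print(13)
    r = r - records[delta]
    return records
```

Transformed code:
def main(t, delta):
    if base <= t:
        t = t * emit(delta)
        handle(delta)
    log(delta)
    base = 36 + 36
    delta = delta + (0 < 8)
    base = base - record(t)
    records = [t <= t for m in base if 8 == base]
    if t <= base:
        log(33)
        base = records[36] // (records - 29)
    else:
        print(29)
    record(r)
    records = records[22] + 35
    print(13)
    r = r - records[delta]
    return records

11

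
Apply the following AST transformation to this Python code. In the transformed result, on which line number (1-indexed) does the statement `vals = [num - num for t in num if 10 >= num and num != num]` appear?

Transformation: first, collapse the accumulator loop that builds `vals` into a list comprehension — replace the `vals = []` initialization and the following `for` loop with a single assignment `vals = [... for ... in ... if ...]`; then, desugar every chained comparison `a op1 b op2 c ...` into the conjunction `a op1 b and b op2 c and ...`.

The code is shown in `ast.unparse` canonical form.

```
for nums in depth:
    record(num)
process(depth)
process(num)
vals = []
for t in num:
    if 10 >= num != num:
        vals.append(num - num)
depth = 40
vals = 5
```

5

Transformed code:
for nums in depth:
    record(num)
process(depth)
process(num)
vals = [num - num for t in num if 10 >= num and num != num]
depth = 40
vals = 5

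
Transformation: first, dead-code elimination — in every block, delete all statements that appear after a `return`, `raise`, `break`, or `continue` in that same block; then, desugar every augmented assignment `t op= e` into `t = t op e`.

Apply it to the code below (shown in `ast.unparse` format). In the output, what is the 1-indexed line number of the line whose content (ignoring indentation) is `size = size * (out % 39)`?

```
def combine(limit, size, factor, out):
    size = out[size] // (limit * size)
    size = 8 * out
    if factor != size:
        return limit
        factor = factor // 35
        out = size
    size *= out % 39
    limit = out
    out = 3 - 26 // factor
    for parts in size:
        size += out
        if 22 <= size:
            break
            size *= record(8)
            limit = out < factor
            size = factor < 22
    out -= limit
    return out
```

Transformed code:
def combine(limit, size, factor, out):
    size = out[size] // (limit * size)
    size = 8 * out
    if factor != size:
        return limit
    size = size * (out % 39)
    limit = out
    out = 3 - 26 // factor
    for parts in size:
        size = size + out
        if 22 <= size:
            break
    out = out - limit
    return out

6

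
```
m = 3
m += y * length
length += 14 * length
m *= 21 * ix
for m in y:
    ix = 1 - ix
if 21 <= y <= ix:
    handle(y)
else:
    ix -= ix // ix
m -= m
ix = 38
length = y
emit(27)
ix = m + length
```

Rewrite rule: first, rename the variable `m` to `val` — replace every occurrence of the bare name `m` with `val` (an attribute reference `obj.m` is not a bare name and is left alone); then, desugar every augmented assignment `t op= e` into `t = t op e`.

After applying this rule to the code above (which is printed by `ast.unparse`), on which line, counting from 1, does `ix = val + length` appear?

15

Transformed code:
val = 3
val = val + y * length
length = length + 14 * length
val = val * (21 * ix)
for val in y:
    ix = 1 - ix
if 21 <= y <= ix:
    handle(y)
else:
    ix = ix - ix // ix
val = val - val
ix = 38
length = y
emit(27)
ix = val + length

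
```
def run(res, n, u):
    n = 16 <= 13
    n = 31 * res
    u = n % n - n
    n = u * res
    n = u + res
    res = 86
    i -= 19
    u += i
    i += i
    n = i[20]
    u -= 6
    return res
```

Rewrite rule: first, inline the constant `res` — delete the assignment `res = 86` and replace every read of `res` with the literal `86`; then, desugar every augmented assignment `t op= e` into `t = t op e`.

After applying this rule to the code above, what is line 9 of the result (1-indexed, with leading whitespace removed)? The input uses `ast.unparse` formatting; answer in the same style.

i = i + i

Transformed code:
def run(res, n, u):
    n = 16 <= 13
    n = 31 * 86
    u = n % n - n
    n = u * 86
    n = u + 86
    i = i - 19
    u = u + i
    i = i + i
    n = i[20]
    u = u - 6
    return 86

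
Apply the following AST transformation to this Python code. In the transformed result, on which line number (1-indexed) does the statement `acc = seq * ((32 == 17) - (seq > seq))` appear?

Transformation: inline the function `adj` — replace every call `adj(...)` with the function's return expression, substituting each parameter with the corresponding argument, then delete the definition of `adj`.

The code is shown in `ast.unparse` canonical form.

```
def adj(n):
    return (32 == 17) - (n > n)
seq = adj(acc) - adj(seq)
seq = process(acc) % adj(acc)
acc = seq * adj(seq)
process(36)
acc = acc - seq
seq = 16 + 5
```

Transformed code:
seq = (32 == 17) - (acc > acc) - ((32 == 17) - (seq > seq))
seq = process(acc) % ((32 == 17) - (acc > acc))
acc = seq * ((32 == 17) - (seq > seq))
process(36)
acc = acc - seq
seq = 16 + 5

3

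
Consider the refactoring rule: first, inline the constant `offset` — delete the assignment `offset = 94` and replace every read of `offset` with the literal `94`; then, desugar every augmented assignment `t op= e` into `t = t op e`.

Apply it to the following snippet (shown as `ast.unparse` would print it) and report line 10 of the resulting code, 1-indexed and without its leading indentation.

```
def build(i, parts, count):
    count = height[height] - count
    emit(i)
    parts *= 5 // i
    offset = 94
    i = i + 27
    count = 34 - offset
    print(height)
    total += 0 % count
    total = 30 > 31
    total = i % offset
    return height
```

total = i % 94

Transformed code:
def build(i, parts, count):
    count = height[height] - count
    emit(i)
    parts = parts * (5 // i)
    i = i + 27
    count = 34 - 94
    print(height)
    total = total + 0 % count
    total = 30 > 31
    total = i % 94
    return height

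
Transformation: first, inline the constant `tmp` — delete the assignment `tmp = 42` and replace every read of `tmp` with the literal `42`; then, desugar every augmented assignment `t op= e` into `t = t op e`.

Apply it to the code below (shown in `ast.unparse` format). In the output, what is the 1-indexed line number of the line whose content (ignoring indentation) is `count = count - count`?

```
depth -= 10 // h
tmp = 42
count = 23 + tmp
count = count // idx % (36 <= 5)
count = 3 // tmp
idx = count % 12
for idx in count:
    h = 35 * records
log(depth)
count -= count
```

Transformed code:
depth = depth - 10 // h
count = 23 + 42
count = count // idx % (36 <= 5)
count = 3 // 42
idx = count % 12
for idx in count:
    h = 35 * records
log(depth)
count = count - count

9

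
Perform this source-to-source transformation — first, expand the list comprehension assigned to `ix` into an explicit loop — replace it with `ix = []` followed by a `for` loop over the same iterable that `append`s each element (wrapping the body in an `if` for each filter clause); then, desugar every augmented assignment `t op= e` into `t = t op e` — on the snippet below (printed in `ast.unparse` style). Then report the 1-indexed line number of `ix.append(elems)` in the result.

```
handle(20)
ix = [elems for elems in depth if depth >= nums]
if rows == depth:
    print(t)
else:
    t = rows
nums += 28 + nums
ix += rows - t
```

Transformed code:
handle(20)
ix = []
for elems in depth:
    if depth >= nums:
        ix.append(elems)
if rows == depth:
    print(t)
else:
    t = rows
nums = nums + (28 + nums)
ix = ix + (rows - t)

5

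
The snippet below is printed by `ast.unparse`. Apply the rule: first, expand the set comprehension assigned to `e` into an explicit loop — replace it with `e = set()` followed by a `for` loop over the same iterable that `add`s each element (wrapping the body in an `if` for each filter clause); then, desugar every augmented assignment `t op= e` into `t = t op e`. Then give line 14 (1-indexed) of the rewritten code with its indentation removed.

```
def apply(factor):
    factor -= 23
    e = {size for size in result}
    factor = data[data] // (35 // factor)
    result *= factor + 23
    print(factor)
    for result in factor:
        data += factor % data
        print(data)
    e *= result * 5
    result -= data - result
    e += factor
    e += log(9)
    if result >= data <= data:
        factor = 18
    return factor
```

Transformed code:
def apply(factor):
    factor = factor - 23
    e = set()
    for size in result:
        e.add(size)
    factor = data[data] // (35 // factor)
    result = result * (factor + 23)
    print(factor)
    for result in factor:
        data = data + factor % data
        print(data)
    e = e * (result * 5)
    result = result - (data - result)
    e = e + factor
    e = e + log(9)
    if result >= data <= data:
        factor = 18
    return factor

e = e + factor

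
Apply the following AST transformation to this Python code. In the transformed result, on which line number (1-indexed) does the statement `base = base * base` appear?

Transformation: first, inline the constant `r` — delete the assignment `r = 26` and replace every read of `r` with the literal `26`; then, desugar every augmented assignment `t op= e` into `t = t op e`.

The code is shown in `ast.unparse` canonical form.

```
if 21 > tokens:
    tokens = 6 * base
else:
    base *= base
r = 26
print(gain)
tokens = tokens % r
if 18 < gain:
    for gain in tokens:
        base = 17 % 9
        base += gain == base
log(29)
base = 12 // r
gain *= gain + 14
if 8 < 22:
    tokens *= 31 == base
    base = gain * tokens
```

4

Transformed code:
if 21 > tokens:
    tokens = 6 * base
else:
    base = base * base
print(gain)
tokens = tokens % 26
if 18 < gain:
    for gain in tokens:
        base = 17 % 9
        base = base + (gain == base)
log(29)
base = 12 // 26
gain = gain * (gain + 14)
if 8 < 22:
    tokens = tokens * (31 == base)
    base = gain * tokens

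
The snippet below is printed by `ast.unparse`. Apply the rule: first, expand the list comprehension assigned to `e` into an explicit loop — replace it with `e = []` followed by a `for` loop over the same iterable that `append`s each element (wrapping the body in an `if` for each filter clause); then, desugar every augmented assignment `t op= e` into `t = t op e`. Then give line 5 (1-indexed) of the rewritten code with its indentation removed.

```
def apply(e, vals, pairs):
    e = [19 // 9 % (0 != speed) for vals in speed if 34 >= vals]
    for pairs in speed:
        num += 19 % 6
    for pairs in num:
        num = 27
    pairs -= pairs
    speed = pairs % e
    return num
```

Transformed code:
def apply(e, vals, pairs):
    e = []
    for vals in speed:
        if 34 >= vals:
            e.append(19 // 9 % (0 != speed))
    for pairs in speed:
        num = num + 19 % 6
    for pairs in num:
        num = 27
    pairs = pairs - pairs
    speed = pairs % e
    return num

e.append(19 // 9 % (0 != speed))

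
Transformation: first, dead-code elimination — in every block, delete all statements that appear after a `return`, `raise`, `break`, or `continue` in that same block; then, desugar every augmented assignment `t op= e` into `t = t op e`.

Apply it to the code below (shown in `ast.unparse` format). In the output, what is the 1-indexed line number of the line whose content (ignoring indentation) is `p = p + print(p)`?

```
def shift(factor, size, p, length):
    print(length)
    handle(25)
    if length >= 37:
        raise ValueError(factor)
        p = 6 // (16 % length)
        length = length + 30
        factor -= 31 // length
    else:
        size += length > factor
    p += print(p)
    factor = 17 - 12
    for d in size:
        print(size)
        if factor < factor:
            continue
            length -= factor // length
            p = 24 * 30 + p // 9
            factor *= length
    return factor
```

8

Transformed code:
def shift(factor, size, p, length):
    print(length)
    handle(25)
    if length >= 37:
        raise ValueError(factor)
    else:
        size = size + (length > factor)
    p = p + print(p)
    factor = 17 - 12
    for d in size:
        print(size)
        if factor < factor:
            continue
    return factor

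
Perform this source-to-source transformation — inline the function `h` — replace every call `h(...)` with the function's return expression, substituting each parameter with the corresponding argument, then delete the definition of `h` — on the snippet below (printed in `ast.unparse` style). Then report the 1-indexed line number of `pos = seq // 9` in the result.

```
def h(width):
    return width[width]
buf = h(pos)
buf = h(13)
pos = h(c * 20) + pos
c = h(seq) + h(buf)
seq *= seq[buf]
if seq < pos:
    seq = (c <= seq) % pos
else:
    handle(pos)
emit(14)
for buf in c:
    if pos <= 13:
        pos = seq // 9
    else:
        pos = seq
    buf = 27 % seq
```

13

Transformed code:
buf = pos[pos]
buf = 13[13]
pos = (c * 20)[c * 20] + pos
c = seq[seq] + buf[buf]
seq *= seq[buf]
if seq < pos:
    seq = (c <= seq) % pos
else:
    handle(pos)
emit(14)
for buf in c:
    if pos <= 13:
        pos = seq // 9
    else:
        pos = seq
    buf = 27 % seq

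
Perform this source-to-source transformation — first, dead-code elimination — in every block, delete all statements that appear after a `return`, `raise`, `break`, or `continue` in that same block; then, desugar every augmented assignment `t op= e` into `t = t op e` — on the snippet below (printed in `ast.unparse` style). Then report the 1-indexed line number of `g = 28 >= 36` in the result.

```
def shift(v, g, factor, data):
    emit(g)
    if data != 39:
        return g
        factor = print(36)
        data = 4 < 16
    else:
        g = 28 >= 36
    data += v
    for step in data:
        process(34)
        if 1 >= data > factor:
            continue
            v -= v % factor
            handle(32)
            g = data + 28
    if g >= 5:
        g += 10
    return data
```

6

Transformed code:
def shift(v, g, factor, data):
    emit(g)
    if data != 39:
        return g
    else:
        g = 28 >= 36
    data = data + v
    for step in data:
        process(34)
        if 1 >= data > factor:
            continue
    if g >= 5:
        g = g + 10
    return data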